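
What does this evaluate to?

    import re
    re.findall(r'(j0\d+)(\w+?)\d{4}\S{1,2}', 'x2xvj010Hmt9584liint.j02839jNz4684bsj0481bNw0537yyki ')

[('j010', 'Hmt'), ('j02839', 'jNz'), ('j0481', 'bNw')]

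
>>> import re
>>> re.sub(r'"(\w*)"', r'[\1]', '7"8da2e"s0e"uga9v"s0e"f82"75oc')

'7[8da2e]s0e[uga9v]s0e[f82]75oc'

Each match is replaced using the text its own group 1 captured.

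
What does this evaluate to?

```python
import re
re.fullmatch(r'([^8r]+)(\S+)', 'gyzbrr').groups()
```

('gyzb', 'rr')

This matches one or more of any character except [8r] (captured); then one or more of a non-whitespace character (captured).
`re.fullmatch` requires the pattern to consume the entire string.
The match spans [0:6] → 'gyzbrr'.
Captured: group 1 = 'gyzb', group 2 = 'rr'.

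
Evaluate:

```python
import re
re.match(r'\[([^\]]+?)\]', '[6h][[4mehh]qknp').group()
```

`re.match` won't scan ahead — the pattern has to work from the very first character.
The match spans [0:4] → '[6h]'.

'[6h]'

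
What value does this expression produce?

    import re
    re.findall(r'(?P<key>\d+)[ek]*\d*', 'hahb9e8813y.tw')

['9']

Because there's exactly one group, `findall` drops the full match and keeps group 1 from the one hit.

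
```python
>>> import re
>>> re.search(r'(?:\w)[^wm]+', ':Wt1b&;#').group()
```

'Wt1b&;#'

Pattern: a word character (non-capturing group); then one or more of any character except [wm].
`re.search` scans for the first position where the pattern succeeds.
The match spans [1:8] → 'Wt1b&;#'.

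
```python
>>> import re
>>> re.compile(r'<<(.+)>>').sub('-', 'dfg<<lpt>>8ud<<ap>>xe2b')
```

`sub` substitutes '-' at each match site.

'dfg-xe2b'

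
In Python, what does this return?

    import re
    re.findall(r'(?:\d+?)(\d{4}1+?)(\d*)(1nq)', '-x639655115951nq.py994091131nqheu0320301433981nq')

[('96551', '1595', '1nq'), ('94091', '13', '1nq'), ('20301', '43398', '1nq')]

The pattern matches one or more of a digit (lazy) (non-capturing group); then exactly 4 of a digit, then one or more of the literal '1' (lazy) (captured); then zero or more of a digit (captured); then a literal '1', then the literal 'nq' (captured).
Because the quantifier is non-greedy, it stops expanding at the earliest point where the rest of the pattern can succeed.
Matches: at [2:16] match '639655115951nq', groups = ('96551', '1595', '1nq'); at [19:30] match '994091131nq', groups = ('94091', '13', '1nq'); at [33:48] match '0320301433981nq', groups = ('20301', '43398', '1nq').
3 groups means each result is a tuple of 3 captured strings — 3 here.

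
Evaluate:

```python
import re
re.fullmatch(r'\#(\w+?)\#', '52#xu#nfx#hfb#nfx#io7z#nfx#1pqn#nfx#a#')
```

For `fullmatch`, every character of the input must be accounted for by the pattern.
Here the string isn't matched end-to-end, so the call returns None.

None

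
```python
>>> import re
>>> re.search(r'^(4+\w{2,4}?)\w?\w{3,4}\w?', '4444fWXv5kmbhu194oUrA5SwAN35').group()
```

The pattern matches anchored at the start of the string; then one or more of a literal '4', then 2 to 4 of a word character (lazy) (captured); then optionally a word character, then 3 to 4 of a word character; then optionally a word character.
The `?` after the quantifier makes it lazy — it takes as little as possible before letting the rest of the pattern try.
Unlike `match`, `search` isn't anchored — it looks for the pattern anywhere in the string.
The match spans [0:12] → '4444fWXv5kmb'.
Captured: group 1 = '4444fW'.

'4444fWXv5kmb'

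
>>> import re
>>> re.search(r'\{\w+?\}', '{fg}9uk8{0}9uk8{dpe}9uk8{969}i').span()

(0, 4)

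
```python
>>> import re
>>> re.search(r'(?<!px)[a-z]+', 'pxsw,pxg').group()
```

A negative assertion filters positions out without eating any characters.
`search` walks the string left to right and returns the first match it finds.
The match spans [0:4] → 'pxsw'.

'pxsw'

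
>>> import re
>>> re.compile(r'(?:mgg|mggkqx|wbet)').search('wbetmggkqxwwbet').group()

'wbet'

`re.search` scans for the first position where the pattern succeeds.
The match spans [0:4] → 'wbet'.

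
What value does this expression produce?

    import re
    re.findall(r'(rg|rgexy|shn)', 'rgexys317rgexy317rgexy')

['rg', 'rg', 'rg']

Alternation isn't longest-match — the leftmost alternative that fits at this position is chosen.
Scanning left to right: at [0:2] match 'rg', group 1 = 'rg'; at [9:11] match 'rg', group 1 = 'rg'; at [17:19] match 'rg', group 1 = 'rg'.
`findall` collects group 1 from each match (3 total).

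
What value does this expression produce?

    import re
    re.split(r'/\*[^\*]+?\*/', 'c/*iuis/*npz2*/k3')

['c/*iuis', 'k3']

Matches to split on: at [7:15] → '/*npz2*/'.
Each match becomes a cut point; 2 segments remain.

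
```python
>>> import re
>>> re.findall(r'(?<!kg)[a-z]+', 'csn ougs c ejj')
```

['csn', 'ougs', 'c', 'ejj']

The negative lookaround is zero-width — it rules out positions where the adjacent text would match, without consuming anything.
Walking the string: at [0:3] → 'csn'; at [4:8] → 'ougs'; at [9:10] → 'c'; at [11:14] → 'ejj'.
With no groups in the pattern, `findall` gives back each whole match — 4 here.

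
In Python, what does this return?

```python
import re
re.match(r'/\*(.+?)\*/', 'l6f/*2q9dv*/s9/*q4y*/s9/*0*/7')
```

None

`re.match` only tries the pattern at the start of the string.
Here the string doesn't start with a match, so the call returns None.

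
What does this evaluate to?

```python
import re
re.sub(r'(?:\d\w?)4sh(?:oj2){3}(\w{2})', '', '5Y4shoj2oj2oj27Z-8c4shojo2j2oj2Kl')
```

'-8c4shojo2j2oj2Kl'

Pattern: a digit, then optionally a word character (non-capturing group); then the literal '4sh', then the literal 'oj2' repeated 3 times; then exactly 2 of a word character (captured).
Matches: at [0:16] → '5Y4shoj2oj2oj27Z'.
Each match is replaced by ''.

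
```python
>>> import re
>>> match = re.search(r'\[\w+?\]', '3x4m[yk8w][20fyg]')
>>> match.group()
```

`re.search` scans for the first position where the pattern succeeds.
The match spans [4:10] → '[yk8w]'.

'[yk8w]'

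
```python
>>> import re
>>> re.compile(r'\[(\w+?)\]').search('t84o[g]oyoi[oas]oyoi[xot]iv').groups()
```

('g',)

The match spans [4:7] → '[g]'.
Captured: group 1 = 'g'.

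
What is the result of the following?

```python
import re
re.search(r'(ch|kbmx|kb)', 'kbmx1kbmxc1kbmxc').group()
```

'kbmx'

Branches in `(...|...)` are attempted left-to-right; the first branch that allows the whole pattern to succeed is taken.
`re.search` scans for the first position where the pattern succeeds.
The match spans [0:4] → 'kbmx'.
Captured: group 1 = 'kbmx'.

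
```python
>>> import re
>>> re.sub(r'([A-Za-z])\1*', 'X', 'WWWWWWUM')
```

'XXX'

`\1` has to match the exact text group 1 already captured.
`sub` substitutes 'X' at each match site.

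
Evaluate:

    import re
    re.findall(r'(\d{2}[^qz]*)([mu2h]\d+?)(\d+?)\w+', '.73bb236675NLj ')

[('73bb', '23', '6')]

This matches exactly 2 of a digit, then zero or more of any character except [qz] (captured); then one of [mu2h], then one or more of a digit (lazy) (captured); then one or more of a digit (lazy) (captured); then one or more of a word character.
Matches: at [1:14] match '73bb236675NLj', groups = ('73bb', '23', '6').
Multiple groups make `findall` return tuples — one 3-tuple for the one match.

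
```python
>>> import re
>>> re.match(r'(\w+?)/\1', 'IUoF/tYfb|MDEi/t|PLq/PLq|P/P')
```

None

With `match`, the pattern is implicitly anchored at the beginning.
Here the string doesn't start with a match, so the call returns None.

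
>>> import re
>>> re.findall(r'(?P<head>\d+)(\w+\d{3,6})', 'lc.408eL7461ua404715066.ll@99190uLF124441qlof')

This matches one or more of a digit (captured as 'head'); then one or more of a word character, then 3 to 6 of a digit (captured).
2 groups means each result is a tuple of 2 captured strings — 2 here.

[('408', 'eL7461ua404715066'), ('99190', 'uLF124441')]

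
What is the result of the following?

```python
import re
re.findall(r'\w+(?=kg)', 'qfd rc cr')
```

The lookaround is zero-width — it requires the adjacent text to match without consuming it, so the asserted text isn't part of the match.
Since nothing is captured, `findall` lists the 0 matched substrings directly.
Nothing in the string satisfies the pattern, so the list is empty.

[]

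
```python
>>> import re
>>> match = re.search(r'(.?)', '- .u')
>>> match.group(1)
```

This matches optionally any character (captured).
Unlike `match`, `search` isn't anchored — it looks for the pattern anywhere in the string.
The match spans [0:1] → '-'.
Captured: group 1 = '-'.

'-'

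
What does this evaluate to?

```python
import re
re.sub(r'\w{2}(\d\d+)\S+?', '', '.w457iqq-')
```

'.qq-'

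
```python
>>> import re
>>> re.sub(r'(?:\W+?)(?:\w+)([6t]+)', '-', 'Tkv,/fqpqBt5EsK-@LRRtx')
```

'Tkv-5EsK-x'

Pattern: one or more of a non-word character (lazy) (non-capturing group); then one or more of a word character (non-capturing group); then one or more of one of [6t] (captured).
Each match is replaced by '-'.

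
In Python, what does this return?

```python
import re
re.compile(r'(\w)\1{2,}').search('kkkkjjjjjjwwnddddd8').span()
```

(0, 4)

`\1` is not a pattern — it's the concrete string captured by group 1, re-applied verbatim.
`re.search` tries every starting position until one works.
The match spans [0:4] → 'kkkk'.
Captured: group 1 = 'k'.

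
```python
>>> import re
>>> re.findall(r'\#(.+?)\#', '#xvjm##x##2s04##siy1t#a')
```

Because the quantifier is non-greedy, it stops expanding at the earliest point where the rest of the pattern can succeed.
With a single group, `findall` returns only what that group captured — 4 items.

['xvjm', 'x', '2s04', 'siy1t']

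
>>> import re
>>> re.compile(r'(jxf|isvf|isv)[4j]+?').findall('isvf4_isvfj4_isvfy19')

Scanning left to right: at [0:5] match 'isvf4', group 1 = 'isvf'; at [6:11] match 'isvfj', group 1 = 'isvf'.
With a single group, `findall` returns only what that group captured — 2 items.

['isvf', 'isvf']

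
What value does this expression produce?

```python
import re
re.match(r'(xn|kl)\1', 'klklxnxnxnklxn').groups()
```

A backreference is literal: `\1` must see the identical characters the first group matched.
With `match`, the pattern is implicitly anchored at the beginning.
The match spans [0:4] → 'klkl'.
Captured: group 1 = 'kl'.

('kl',)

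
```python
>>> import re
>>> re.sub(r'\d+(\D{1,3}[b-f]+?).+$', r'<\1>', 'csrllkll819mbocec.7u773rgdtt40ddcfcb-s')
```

'csrllkll<mboc>'

Pattern: one or more of a digit; then 1 to 3 of a non-digit, then one or more of a character in [b-f] (lazy) (captured); then one or more of any character; then anchored at the end.
Lazy quantifiers expand one character at a time until the remainder of the pattern can match.
Matches: at [8:38] → '819mbocec.7u773rgdtt40ddcfcb-s'.
Each match is replaced using the text its own group 1 captured.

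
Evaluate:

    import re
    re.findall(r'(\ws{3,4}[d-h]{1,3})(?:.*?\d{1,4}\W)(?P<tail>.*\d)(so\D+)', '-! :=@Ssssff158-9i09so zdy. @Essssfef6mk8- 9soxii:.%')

[('Ssssff', '9i09so zdy. @Essssfef6mk8- 9', 'soxii:.%')]

The `?` after the quantifier makes it lazy — it takes as little as possible before letting the rest of the pattern try.
With 3 capturing groups, `findall` returns a 3-tuple per match.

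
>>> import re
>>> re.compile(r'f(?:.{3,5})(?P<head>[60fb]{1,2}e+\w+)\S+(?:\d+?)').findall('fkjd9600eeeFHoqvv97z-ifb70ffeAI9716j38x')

['00eeeFHoqvv97z']

This matches a literal 'f'; then 3 to 5 of any character (non-capturing group); then 1 to 2 of one of [60fb], then one or more of the literal 'e', then one or more of a word character (captured as 'head'); then one or more of a non-whitespace character; then one or more of a digit (lazy) (non-capturing group).
Walking the string: at [0:38] match 'fkjd9600eeeFHoqvv97z-ifb70ffeAI9716j38', group 1 = '00eeeFHoqvv97z'.
With a single group, `findall` returns only what that group captured — 1 item.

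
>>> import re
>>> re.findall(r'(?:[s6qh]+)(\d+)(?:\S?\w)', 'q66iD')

Pattern: one or more of one of [s6qh] (non-capturing group); then one or more of a digit (captured); then optionally a non-whitespace character, then a word character (non-capturing group).
Scanning left to right: at [0:5] match 'q66iD', group 1 = '6'.
Because there's exactly one group, `findall` drops the full match and keeps group 1 from the one hit.

['6']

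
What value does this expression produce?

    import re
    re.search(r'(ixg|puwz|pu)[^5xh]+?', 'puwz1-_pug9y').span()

(0, 5)

Branches in `(...|...)` are attempted left-to-right; the first branch that allows the whole pattern to succeed is taken.
`re.search` scans for the first position where the pattern succeeds.
The match spans [0:5] → 'puwz1'.
Captured: group 1 = 'puwz'.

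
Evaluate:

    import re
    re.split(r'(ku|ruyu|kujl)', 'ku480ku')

['', 'ku', '480', 'ku', '']

Matches to split on: at [0:2] → 'ku'; at [5:7] → 'ku'.
With a capturing group present, the delimiter's captured portion is kept in the result list.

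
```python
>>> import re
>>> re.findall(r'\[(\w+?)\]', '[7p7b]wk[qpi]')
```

['7p7b', 'qpi']

Walking the string: at [0:6] match '[7p7b]', group 1 = '7p7b'; at [8:13] match '[qpi]', group 1 = 'qpi'.
With a single group, `findall` returns only what that group captured — 2 items.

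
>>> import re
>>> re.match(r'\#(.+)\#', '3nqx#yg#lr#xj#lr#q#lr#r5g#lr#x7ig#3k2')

`re.match` only tries the pattern at the start of the string.
Here the pattern fails at index 0, so the call returns None.

None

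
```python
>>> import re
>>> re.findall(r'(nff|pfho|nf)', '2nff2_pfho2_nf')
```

['nff', 'pfho', 'nf']

Branches in `(...|...)` are attempted left-to-right; the first branch that allows the whole pattern to succeed is taken.
Scanning left to right: at [1:4] match 'nff', group 1 = 'nff'; at [6:10] match 'pfho', group 1 = 'pfho'; at [12:14] match 'nf', group 1 = 'nf'.
With a single group, `findall` returns only what that group captured — 3 items.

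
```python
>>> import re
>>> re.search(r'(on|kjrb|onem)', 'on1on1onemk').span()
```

`re.search` tries every starting position until one works.
The match spans [0:2] → 'on'.
Captured: group 1 = 'on'.

(0, 2)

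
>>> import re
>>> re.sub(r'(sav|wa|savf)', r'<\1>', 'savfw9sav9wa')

The regex engine tests alternatives in the order written; an earlier branch that matches wins even if a later one would match more.
Matches: at [0:3] → 'sav'; at [6:9] → 'sav'; at [10:12] → 'wa'.
Each match is replaced using the text its own group 1 captured.

'<sav>fw9<sav>9<wa>'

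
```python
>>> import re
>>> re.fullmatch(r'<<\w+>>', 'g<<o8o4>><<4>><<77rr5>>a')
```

None

`re.fullmatch` is like wrapping the pattern in `^…$` (in single-line mode).
Here there's no way to consume every character, so the call returns None.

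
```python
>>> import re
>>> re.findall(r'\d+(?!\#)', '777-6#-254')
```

The negative lookahead/lookbehind blocks any match where the forbidden context is present.
Walking the string: at [0:3] → '777'; at [7:10] → '254'.
`findall` yields the raw match text (2 of them) because the pattern has no groups.

['777', '254']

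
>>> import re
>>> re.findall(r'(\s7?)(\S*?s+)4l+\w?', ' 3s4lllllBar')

2 groups means the one result is a tuple of 2 captured strings — 1 here.

[(' ', '3s')]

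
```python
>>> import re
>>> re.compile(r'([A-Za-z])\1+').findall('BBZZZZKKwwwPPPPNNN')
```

`\1` has to match the exact text group 1 already captured.
`findall` collects group 1 from each match (6 total).

['B', 'Z', 'K', 'w', 'P', 'N']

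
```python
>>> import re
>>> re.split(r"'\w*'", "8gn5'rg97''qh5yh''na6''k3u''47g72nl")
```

['8gn5', '', '', '', "'47g72nl"]

Matches to split on: at [4:10] → "'rg97'"; at [10:17] → "'qh5yh'"; at [17:22] → "'na6'"; at [22:27] → "'k3u'".
Each match becomes a cut point; 5 segments remain.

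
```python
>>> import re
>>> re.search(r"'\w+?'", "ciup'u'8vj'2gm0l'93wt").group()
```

`re.search` scans for the first position where the pattern succeeds.
The match spans [4:7] → "'u'".

"'u'"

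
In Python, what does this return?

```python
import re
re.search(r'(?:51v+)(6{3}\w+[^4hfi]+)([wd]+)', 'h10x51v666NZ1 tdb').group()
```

'51v666NZ1 td'

Pattern: the literal '51', then one or more of a literal 'v' (non-capturing group); then exactly 3 of the literal '6', then one or more of a word character, then one or more of any character except [4hfi] (captured); then one or more of one of [wd] (captured).
`re.search` tries every starting position until one works.
The match spans [4:16] → '51v666NZ1 td'.
Captured: group 1 = '666NZ1 t', group 2 = 'd'.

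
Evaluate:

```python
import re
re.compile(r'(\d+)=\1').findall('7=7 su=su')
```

['7']

The backreference `\1` re-matches whatever the first group consumed, character for character.
With a single group, `findall` returns only what that group captured — 1 item.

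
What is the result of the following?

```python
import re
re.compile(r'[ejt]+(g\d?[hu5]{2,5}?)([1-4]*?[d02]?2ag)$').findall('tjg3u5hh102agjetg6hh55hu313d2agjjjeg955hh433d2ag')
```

[('g955hh', '433d2ag')]

Multiple groups make `findall` return tuples — one 2-tuple for the one match.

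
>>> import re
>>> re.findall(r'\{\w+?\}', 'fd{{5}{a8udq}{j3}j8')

Scanning left to right: at [3:6] → '{5}'; at [6:13] → '{a8udq}'; at [13:17] → '{j3}'.
Since nothing is captured, `findall` lists the 3 matched substrings directly.

['{5}', '{a8udq}', '{j3}']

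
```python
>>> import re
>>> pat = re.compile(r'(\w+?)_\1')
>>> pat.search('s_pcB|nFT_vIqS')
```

The backreference `\1` re-matches whatever the first group consumed, character for character.
Unlike `match`, `search` isn't anchored — it looks for the pattern anywhere in the string.
Here the pattern never matches, so the call returns None.

None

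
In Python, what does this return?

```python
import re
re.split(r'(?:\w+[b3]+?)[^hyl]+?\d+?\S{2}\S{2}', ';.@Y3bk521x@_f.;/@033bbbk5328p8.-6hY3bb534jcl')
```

[';.@', '_f.;/@', '', '']

Pattern: one or more of a word character, then one or more of one of [b3] (lazy) (non-capturing group); then one or more of any character except [hyl] (lazy), then one or more of a digit (lazy); then exactly 2 of a non-whitespace character, then exactly 2 of a non-whitespace character.
A `+?`/`*?`/`{m,n}?` starts at its minimum and grows only as far as needed for what follows to match.
Matches to split on: at [3:12] → 'Y3bk521x@'; at [18:33] → '033bbbk5328p8.-'; at [33:45] → '6hY3bb534jcl'.
Splitting on the pattern gives 4 pieces.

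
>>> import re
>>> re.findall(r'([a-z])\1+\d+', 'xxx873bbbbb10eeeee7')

`\1` has to match the exact text group 1 already captured.
Matches: at [0:6] match 'xxx873', group 1 = 'x'; at [6:13] match 'bbbbb10', group 1 = 'b'; at [13:19] match 'eeeee7', group 1 = 'e'.
With a single group, `findall` returns only what that group captured — 3 items.

['x', 'b', 'e']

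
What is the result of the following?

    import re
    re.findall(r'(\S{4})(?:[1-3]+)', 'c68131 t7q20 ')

Pattern: exactly 4 of a non-whitespace character (captured); then one or more of a character in [1-3] (non-capturing group).
Matches: at [0:6] match 'c68131', group 1 = 'c681'.
Because there's exactly one group, `findall` drops the full match and keeps group 1 from the one hit.

['c681']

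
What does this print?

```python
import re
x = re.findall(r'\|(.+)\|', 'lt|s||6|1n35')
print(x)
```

`findall` collects group 1 from the one match (1 total).

['s||6']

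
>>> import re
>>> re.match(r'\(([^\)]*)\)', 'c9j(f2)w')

`re.match` won't scan ahead — the pattern has to work from the very first character.
Here position 0 doesn't satisfy it, so the call returns None.

None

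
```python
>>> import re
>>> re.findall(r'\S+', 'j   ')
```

['j']

Pattern: one or more of a non-whitespace character.
Walking the string: at [0:1] → 'j'.
Since nothing is captured, `findall` lists the 1 matched substring directly.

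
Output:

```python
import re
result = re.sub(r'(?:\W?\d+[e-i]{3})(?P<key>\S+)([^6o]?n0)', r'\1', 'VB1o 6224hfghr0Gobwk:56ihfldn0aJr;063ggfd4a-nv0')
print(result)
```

The pattern matches optionally a non-word character, then one or more of a digit, then exactly 3 of a character in [e-i] (non-capturing group); then one or more of a non-whitespace character (captured as 'key'); then optionally any character except [6o], then the literal 'n0' (captured).
Matches: at [4:30] → ' 6224hfghr0Gobwk:56ihfldn0'.
The replacement refers to a captured group, so each match is rewritten using its own captured text.

VB1ohr0Gobwk:56ihfldaJr;063ggfd4a-nv0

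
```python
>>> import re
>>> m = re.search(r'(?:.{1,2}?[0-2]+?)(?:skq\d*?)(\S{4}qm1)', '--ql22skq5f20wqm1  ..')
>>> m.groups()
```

('f20wqm1',)

The pattern matches 1 to 2 of any character (lazy), then one or more of a character in [0-2] (lazy) (non-capturing group); then the literal 'skq', then zero or more of a digit (lazy) (non-capturing group); then exactly 4 of a non-whitespace character, then the literal 'qm1' (captured).
`re.search` tries every starting position until one works.
The match spans [2:17] → 'ql22skq5f20wqm1'.
Captured: group 1 = 'f20wqm1'.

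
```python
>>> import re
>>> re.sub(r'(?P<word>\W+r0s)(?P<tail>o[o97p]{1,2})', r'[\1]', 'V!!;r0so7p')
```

`\1` in the replacement pulls in group 1's text for each match.

'V[!!;r0s]'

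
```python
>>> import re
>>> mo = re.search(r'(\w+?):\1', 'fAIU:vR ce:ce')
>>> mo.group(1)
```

'ce'

`\1` is not a pattern — it's the concrete string captured by group 1, re-applied verbatim.
Unlike `match`, `search` isn't anchored — it looks for the pattern anywhere in the string.
The match spans [8:13] → 'ce:ce'.
Captured: group 1 = 'ce'.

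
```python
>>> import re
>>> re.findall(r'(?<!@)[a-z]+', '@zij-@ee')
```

['ij', 'e']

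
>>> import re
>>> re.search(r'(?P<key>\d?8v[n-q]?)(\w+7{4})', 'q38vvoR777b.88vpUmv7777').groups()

('88vp', 'Umv7777')

The match spans [12:23] → '88vpUmv7777'.
Captured: group 1 = '88vp', group 2 = 'Umv7777'.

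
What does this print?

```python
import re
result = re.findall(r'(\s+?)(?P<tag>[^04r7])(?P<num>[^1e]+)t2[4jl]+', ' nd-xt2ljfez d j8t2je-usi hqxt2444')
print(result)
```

[(' ', 'n', 'd-x'), (' ', 'd', ' j8'), (' ', 'h', 'qx')]

Pattern: one or more of whitespace (lazy) (captured); then any character except [04r7] (captured as 'tag'); then one or more of any character except [1e] (captured as 'num'); then the literal 't2', then one or more of one of [4jl].
Scanning left to right: at [0:9] match ' nd-xt2lj', groups = (' ', 'n', 'd-x'); at [12:20] match ' d j8t2j', groups = (' ', 'd', ' j8'); at [25:34] match ' hqxt2444', groups = (' ', 'h', 'qx').
With 3 capturing groups, `findall` returns a 3-tuple per match.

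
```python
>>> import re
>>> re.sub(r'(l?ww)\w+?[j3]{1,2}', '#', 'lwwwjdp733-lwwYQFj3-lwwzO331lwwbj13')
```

'#dp733-#-#1#13'

The pattern matches optionally a literal 'l', then the literal 'ww' (captured); then one or more of a word character (lazy), then 1 to 2 of one of [j3].
The `?` after the quantifier makes it lazy — it takes as little as possible before letting the rest of the pattern try.
Matches: at [0:5] → 'lwwwj'; at [11:19] → 'lwwYQFj3'; at [20:27] → 'lwwzO33'; at [28:33] → 'lwwbj'.
Each match is replaced by '#'.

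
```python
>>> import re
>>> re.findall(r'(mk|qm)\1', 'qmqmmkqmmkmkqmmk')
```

`\1` has to match the exact text group 1 already captured.
Because there's exactly one group, `findall` drops the full match and keeps group 1 from each hit.

['qm', 'mk']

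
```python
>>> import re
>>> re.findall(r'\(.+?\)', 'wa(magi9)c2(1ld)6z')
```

['(magi9)', '(1ld)']

Matches: at [2:9] → '(magi9)'; at [11:16] → '(1ld)'.
Since nothing is captured, `findall` lists the 2 matched substrings directly.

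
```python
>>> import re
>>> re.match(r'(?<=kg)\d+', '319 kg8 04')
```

None

`match` is anchored at position 0; if the pattern doesn't fit there, it returns None.
Here the string doesn't start with a match, so the call returns None.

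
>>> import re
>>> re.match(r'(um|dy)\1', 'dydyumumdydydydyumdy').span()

(0, 4)

`match` is anchored at position 0; if the pattern doesn't fit there, it returns None.
The match spans [0:4] → 'dydy'.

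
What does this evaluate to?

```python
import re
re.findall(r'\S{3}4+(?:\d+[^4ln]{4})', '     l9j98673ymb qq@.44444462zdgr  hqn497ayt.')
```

['q@.44444462zdgr', 'hqn497ayt.']

This matches exactly 3 of a non-whitespace character; then one or more of a literal '4'; then one or more of a digit, then exactly 4 of any character except [4ln] (non-capturing group).
Scanning left to right: at [18:33] → 'q@.44444462zdgr'; at [35:45] → 'hqn497ayt.'.
No capturing groups, so `findall` returns the 2 full match strings.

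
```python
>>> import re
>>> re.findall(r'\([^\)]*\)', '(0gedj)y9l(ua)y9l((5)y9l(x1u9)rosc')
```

Since nothing is captured, `findall` lists the 4 matched substrings directly.

['(0gedj)', '(ua)', '((5)', '(x1u9)']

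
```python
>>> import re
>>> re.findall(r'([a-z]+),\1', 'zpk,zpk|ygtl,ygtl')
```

['zpk', 'ygtl']

The backreference `\1` re-matches whatever the first group consumed, character for character.
Scanning left to right: at [0:7] match 'zpk,zpk', group 1 = 'zpk'; at [8:17] match 'ygtl,ygtl', group 1 = 'ygtl'.
Because there's exactly one group, `findall` drops the full match and keeps group 1 from each hit.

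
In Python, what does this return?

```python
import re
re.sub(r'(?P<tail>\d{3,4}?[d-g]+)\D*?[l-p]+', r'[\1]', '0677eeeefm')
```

'[0677eeeef]'

Pattern: 3 to 4 of a digit (lazy), then one or more of a character in [d-g] (captured as 'tail'); then zero or more of a non-digit (lazy), then one or more of a character in [l-p].
Matches: at [0:10] → '0677eeeefm'.
Each match is replaced using the text its own group 1 captured.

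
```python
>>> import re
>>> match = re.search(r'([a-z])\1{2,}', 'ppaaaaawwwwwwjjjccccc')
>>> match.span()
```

(2, 7)

A backreference is literal: `\1` must see the identical characters the first group matched.
`search` walks the string left to right and returns the first match it finds.
The match spans [2:7] → 'aaaaa'.
Captured: group 1 = 'a'.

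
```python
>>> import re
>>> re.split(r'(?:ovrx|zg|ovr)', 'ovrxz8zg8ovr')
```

['', 'z8', '8', '']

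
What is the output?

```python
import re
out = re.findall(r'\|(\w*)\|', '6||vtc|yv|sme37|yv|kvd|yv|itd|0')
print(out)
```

Matches: at [1:3] match '||', group 1 = ''; at [6:10] match '|yv|', group 1 = 'yv'; at [15:19] match '|yv|', group 1 = 'yv'; at [22:26] match '|yv|', group 1 = 'yv'.
With a single group, `findall` returns only what that group captured — 4 items.

['', 'yv', 'yv', 'yv']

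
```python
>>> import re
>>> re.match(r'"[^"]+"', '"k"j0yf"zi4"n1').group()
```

`match` is anchored at position 0; if the pattern doesn't fit there, it returns None.
The match spans [0:3] → '"k"'.

'"k"'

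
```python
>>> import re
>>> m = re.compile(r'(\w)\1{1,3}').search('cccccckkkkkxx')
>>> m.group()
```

The backreference `\1` re-matches whatever the first group consumed, character for character.
`search` walks the string left to right and returns the first match it finds.
The match spans [0:4] → 'cccc'.
Captured: group 1 = 'c'.

'cccc'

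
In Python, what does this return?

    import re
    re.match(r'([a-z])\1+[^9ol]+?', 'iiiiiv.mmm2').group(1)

'i'

The match spans [0:6] → 'iiiiiv'.
Captured: group 1 = 'i'.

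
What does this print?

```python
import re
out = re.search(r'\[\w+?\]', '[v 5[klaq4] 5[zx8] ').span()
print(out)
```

`re.search` scans for the first position where the pattern succeeds.
The match spans [4:11] → '[klaq4]'.

(4, 11)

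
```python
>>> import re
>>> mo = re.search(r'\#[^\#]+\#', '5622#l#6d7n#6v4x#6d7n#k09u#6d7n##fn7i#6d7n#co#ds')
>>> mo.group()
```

The match spans [4:7] → '#l#'.

'#l#'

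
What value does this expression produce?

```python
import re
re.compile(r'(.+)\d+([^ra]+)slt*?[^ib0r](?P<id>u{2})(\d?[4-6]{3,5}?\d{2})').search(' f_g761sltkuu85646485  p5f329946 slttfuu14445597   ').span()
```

Pattern: one or more of any character (captured); then one or more of a digit; then one or more of any character except [ra] (captured); then the literal 'sl', then zero or more of a literal 't' (lazy), then any character except [ib0r]; then exactly 2 of a literal 'u' (captured as 'id'); then optionally a digit, then 3 to 5 of a character in [4-6] (lazy), then exactly 2 of a digit (captured).
Lazy quantifiers expand one character at a time until the remainder of the pattern can match.
Unlike `match`, `search` isn't anchored — it looks for the pattern anywhere in the string.
The match spans [0:46] → ' f_g761sltkuu85646485  p5f329946 slttfuu144455'.
Captured: group 1 = ' f_g761sltkuu85646485  p5f32994', group 2 = ' ', group 3 = 'uu', group 4 = '144455'.

(0, 46)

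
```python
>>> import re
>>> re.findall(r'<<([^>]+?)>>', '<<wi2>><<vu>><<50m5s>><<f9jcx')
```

['wi2', 'vu', '50m5s']

Walking the string: at [0:7] match '<<wi2>>', group 1 = 'wi2'; at [7:13] match '<<vu>>', group 1 = 'vu'; at [13:22] match '<<50m5s>>', group 1 = '50m5s'.
One capturing group, so `findall` returns just the captured substring from each match — 3 in all.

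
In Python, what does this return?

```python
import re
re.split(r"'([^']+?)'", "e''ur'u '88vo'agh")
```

Matches to split on: at [2:6] → "'ur'"; at [8:14] → "'88vo'".
With a capturing group present, the delimiter's captured portion is kept in the result list.

["e'", 'ur', 'u ', '88vo', 'agh']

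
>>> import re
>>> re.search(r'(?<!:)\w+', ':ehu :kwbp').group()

'hu'

Because the assertion is negative and zero-width, positions next to the forbidden text are skipped.
`re.search` tries every starting position until one works.
The match spans [2:4] → 'hu'.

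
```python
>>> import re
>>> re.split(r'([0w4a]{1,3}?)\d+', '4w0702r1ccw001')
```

['', '4w', 'r1cc', 'w', '']

Lazy quantifiers expand one character at a time until the remainder of the pattern can match.
`re.split` interleaves the captured-group text with the surrounding fragments.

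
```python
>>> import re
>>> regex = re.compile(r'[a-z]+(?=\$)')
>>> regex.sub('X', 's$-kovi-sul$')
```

'X$-kovi-X$'

The `(?=…)`/`(?<=…)` assertion just peeks at neighbouring text; it doesn't advance the match position.
`sub` substitutes 'X' at each match site.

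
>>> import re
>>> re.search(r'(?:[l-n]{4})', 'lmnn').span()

The pattern matches exactly 4 of a character in [l-n] (non-capturing group).
`search` walks the string left to right and returns the first match it finds.
The match spans [0:4] → 'lmnn'.

(0, 4)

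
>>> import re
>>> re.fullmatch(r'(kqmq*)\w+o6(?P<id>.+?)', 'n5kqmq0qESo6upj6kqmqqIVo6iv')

None

The pattern matches the literal 'kqm', then zero or more of a literal 'q' (captured); then one or more of a word character, then the literal 'o6'; then one or more of any character (lazy) (captured as 'id').
`re.fullmatch` is like wrapping the pattern in `^…$` (in single-line mode).
Here there's no way to consume every character, so the call returns None.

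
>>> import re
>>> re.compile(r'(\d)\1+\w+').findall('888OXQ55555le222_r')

['8']

`\1` is not a pattern — it's the concrete string captured by group 1, re-applied verbatim.
Walking the string: at [0:18] match '888OXQ55555le222_r', group 1 = '8'.
`findall` collects group 1 from the one match (1 total).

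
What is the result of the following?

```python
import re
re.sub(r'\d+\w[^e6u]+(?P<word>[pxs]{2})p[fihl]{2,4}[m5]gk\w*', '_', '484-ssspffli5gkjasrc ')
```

'_ '

Pattern: one or more of a digit, then a word character, then one or more of any character except [e6u]; then exactly 2 of one of [pxs] (captured as 'word'); then a literal 'p', then 2 to 4 of one of [fihl]; then one of [m5], then the literal 'gk', then zero or more of a word character.
Matches: at [0:20] → '484-ssspffli5gkjasrc'.
Every occurrence is swapped for '_'.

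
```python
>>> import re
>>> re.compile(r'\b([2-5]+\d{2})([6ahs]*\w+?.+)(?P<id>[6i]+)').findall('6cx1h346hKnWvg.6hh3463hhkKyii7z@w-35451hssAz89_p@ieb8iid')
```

[('35451', 'hssAz89_p@ieb8i', 'i')]

Pattern: a word boundary (`\b`, zero-width); then one or more of a character in [2-5], then exactly 2 of a digit (captured); then zero or more of one of [6ahs], then one or more of a word character (lazy), then one or more of any character (captured); then one or more of one of [6i] (captured as 'id').
Matches: at [34:55] match '35451hssAz89_p@ieb8ii', groups = ('35451', 'hssAz89_p@ieb8i', 'i').
With 3 capturing groups, `findall` returns a 3-tuple per match.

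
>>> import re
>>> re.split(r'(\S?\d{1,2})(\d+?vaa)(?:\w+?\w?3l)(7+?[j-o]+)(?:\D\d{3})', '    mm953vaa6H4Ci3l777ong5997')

['    m', 'm95', '3vaa', '777on', '7']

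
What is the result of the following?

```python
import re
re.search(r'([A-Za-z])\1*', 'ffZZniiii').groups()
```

('f',)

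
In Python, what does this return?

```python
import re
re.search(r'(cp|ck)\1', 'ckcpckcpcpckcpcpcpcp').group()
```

`\1` has to match the exact text group 1 already captured.
`re.search` scans for the first position where the pattern succeeds.
The match spans [6:10] → 'cpcp'.
Captured: group 1 = 'cp'.

'cpcp'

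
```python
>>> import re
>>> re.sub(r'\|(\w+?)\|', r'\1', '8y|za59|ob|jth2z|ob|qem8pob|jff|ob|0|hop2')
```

`\1` in the replacement pulls in group 1's text for each match.

'8yza59objth2zobqem8pobjffob0|hop2'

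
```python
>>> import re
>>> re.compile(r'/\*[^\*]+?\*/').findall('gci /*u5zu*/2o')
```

['/*u5zu*/']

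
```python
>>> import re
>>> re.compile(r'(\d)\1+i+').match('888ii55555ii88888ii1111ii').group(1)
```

After group 1 captures some text, `\1` only succeeds where that same text appears again.
With `match`, the pattern is implicitly anchored at the beginning.
The match spans [0:5] → '888ii'.
Captured: group 1 = '8'.

'8'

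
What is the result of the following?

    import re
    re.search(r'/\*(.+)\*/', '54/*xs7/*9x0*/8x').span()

The match spans [2:14] → '/*xs7/*9x0*/'.

(2, 14)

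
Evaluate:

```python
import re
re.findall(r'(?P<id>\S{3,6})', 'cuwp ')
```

['cuwp']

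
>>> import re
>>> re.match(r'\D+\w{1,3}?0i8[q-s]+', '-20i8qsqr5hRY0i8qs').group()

'-20i8qsqr'

The pattern matches one or more of a non-digit; then 1 to 3 of a word character (lazy), then the literal '0i8', then one or more of a character in [q-s].
With `match`, the pattern is implicitly anchored at the beginning.
The match spans [0:9] → '-20i8qsqr'.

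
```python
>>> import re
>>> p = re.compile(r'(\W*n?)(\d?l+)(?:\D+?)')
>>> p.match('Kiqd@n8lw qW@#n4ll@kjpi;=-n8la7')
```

Pattern: zero or more of a non-word character, then optionally the literal 'n' (captured); then optionally a digit, then one or more of the literal 'l' (captured); then one or more of a non-digit (lazy) (non-capturing group).
`match` is anchored at position 0; if the pattern doesn't fit there, it returns None.
Here the pattern fails at index 0, so the call returns None.

None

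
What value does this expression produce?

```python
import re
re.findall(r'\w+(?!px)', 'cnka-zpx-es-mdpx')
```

['cnka', 'zpx', 'es', 'mdpx']

The negative lookahead/lookbehind blocks any match where the forbidden context is present.
Walking the string: at [0:4] → 'cnka'; at [5:8] → 'zpx'; at [9:11] → 'es'; at [12:16] → 'mdpx'.
`findall` yields the raw match text (4 of them) because the pattern has no groups.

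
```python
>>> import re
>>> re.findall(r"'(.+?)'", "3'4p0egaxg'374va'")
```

['4p0egaxg']

One capturing group, so `findall` returns just the captured substring from the one match — 1 in all.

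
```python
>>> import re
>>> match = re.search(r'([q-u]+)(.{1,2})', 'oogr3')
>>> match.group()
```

The pattern matches one or more of a character in [q-u] (captured); then 1 to 2 of any character (captured).
The match spans [3:5] → 'r3'.

'r3'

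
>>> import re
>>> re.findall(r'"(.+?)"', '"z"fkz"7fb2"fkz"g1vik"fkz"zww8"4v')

With the lazy modifier that quantifier settles for the fewest repetitions that let the rest of the pattern succeed (the atoms after it are unaffected and can still be greedy).
Matches: at [0:3] match '"z"', group 1 = 'z'; at [6:12] match '"7fb2"', group 1 = '7fb2'; at [15:22] match '"g1vik"', group 1 = 'g1vik'; at [25:31] match '"zww8"', group 1 = 'zww8'.
Because there's exactly one group, `findall` drops the full match and keeps group 1 from each hit.

['z', '7fb2', 'g1vik', 'zww8']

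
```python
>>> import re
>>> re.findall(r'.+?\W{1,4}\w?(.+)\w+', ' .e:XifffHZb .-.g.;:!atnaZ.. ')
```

Lazy quantifiers expand one character at a time until the remainder of the pattern can match.
`findall` collects group 1 from the one match (1 total).

[':XifffHZb .-.g.;:!atna']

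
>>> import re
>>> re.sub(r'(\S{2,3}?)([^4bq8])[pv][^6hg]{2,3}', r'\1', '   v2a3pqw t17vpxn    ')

With the lazy modifier that quantifier settles for the fewest repetitions that let the rest of the pattern succeed (the atoms after it are unaffected and can still be greedy).
`\1` in the replacement pulls in group 1's text for each match.

'   v2at1    '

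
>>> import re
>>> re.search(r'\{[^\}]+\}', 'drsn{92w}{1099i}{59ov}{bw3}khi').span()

(4, 9)

Unlike `match`, `search` isn't anchored — it looks for the pattern anywhere in the string.
The match spans [4:9] → '{92w}'.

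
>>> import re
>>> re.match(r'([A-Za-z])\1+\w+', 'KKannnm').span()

(0, 7)

With `match`, the pattern is implicitly anchored at the beginning.
The match spans [0:7] → 'KKannnm'.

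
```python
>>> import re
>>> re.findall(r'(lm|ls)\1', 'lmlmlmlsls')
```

`\1` has to match the exact text group 1 already captured.
Walking the string: at [0:4] match 'lmlm', group 1 = 'lm'; at [6:10] match 'lsls', group 1 = 'ls'.
With a single group, `findall` returns only what that group captured — 2 items.

['lm', 'ls']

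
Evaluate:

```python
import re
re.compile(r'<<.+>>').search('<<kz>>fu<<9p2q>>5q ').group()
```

`re.search` scans for the first position where the pattern succeeds.
The match spans [0:16] → '<<kz>>fu<<9p2q>>'.

'<<kz>>fu<<9p2q>>'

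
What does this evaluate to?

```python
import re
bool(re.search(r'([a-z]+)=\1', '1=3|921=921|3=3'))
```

`\1` has to match the exact text group 1 already captured.
Unlike `match`, `search` isn't anchored — it looks for the pattern anywhere in the string.
Here no position works, so the call returns None, and `bool(None)` is False.

False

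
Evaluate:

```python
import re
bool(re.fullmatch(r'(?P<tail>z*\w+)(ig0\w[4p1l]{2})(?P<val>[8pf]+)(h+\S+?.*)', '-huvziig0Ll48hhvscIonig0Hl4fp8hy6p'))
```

False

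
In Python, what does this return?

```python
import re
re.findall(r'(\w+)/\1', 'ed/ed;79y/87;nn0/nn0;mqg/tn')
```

['ed', 'nn0']

`\1` is not a pattern — it's the concrete string captured by group 1, re-applied verbatim.
Scanning left to right: at [0:5] match 'ed/ed', group 1 = 'ed'; at [13:20] match 'nn0/nn0', group 1 = 'nn0'.
One capturing group, so `findall` returns just the captured substring from each match — 2 in all.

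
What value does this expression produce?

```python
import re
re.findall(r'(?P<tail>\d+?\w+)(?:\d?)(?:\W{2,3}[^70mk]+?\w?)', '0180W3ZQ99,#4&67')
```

The pattern matches one or more of a digit (lazy), then one or more of a word character (captured as 'tail'); then optionally a digit (non-capturing group); then 2 to 3 of a non-word character, then one or more of any character except [70mk] (lazy), then optionally a word character (non-capturing group).
Scanning left to right: at [0:13] match '0180W3ZQ99,#4', group 1 = '0180W3ZQ99'.
`findall` collects group 1 from the one match (1 total).

['0180W3ZQ99']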